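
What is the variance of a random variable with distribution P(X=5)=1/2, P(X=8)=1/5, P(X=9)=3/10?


E[X] = 34/5, E[X^2] = 248/5
Var(X) = E[X^2] - (E[X])^2 = 248/5 - (34/5)^2 = 84/25

84/25


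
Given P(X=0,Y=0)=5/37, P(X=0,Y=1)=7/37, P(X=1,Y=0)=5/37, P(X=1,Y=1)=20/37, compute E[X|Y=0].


P(Y=0) = 10/37
E[X|Y=0] = (0*5 + 1*5)/10 = 5/10 = 1/2

1/2


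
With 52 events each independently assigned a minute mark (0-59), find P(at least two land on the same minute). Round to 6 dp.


P(all different) = prod((60-i)/60 for i=0..51) = 0.000000
P(at least one match) = 1 - 0.000000 = 1.000000

1.000000


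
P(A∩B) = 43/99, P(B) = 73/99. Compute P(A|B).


P(A|B) = P(A∩B)/P(B) = (43/99)/(73/99) = 43/73

43/73


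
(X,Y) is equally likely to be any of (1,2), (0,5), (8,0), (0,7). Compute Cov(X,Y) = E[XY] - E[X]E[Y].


E[X]=9/4, E[Y]=7/2, E[XY]=1/2
Cov(X,Y) = E[XY] - E[X]E[Y] = 1/2 - 9/4*7/2 = -59/8

-59/8


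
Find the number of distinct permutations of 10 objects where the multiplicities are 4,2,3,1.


10! = 3628800
Denominator: 4!=24 * 2!=2 * 3!=6 * 1!=1
Coefficient = 3628800 / 288 = 12600

12600


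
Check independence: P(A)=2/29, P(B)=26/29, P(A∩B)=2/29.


P(A)*P(B) = 2/29*26/29 = 52/841
P(A∩B) = 2/29 != 52/841, so not independent

No, A and B are not independent


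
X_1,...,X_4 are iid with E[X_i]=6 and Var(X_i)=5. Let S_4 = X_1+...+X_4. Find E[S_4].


E[S_n] = n*E[X_1] = 4*6 = 24

24


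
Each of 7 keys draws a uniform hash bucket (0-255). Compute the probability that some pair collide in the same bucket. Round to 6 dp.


P(all different) = prod((256-i)/256 for i=0..6) = 0.920596
P(at least one match) = 1 - 0.920596 = 0.079404

0.079404


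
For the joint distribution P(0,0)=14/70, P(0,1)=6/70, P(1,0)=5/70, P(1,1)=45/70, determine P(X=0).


P(X=0) = P(0,0)+P(0,1) = 14/70 + 6/70 = 20/70 = 2/7

2/7


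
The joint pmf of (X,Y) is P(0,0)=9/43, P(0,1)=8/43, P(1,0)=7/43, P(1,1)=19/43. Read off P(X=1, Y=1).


Read from table: P(X=1, Y=1) = 19/43

19/43


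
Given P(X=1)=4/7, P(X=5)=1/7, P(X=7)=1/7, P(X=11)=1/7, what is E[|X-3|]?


E[|X-3|] = sum(g(x)*P(x))
= 2*4/7 + 2*1/7 + 4*1/7 + 8*1/7
= 22/7

22/7


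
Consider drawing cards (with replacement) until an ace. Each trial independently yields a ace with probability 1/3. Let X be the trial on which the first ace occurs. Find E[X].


For geometric (trials until first success), E[X] = 1/p = 1/(1/3) = 3

3


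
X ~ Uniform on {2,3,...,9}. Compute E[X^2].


E[X^2] = (1/8) * sum(x^2 for x=2..9)
= 284/8 = 71/2

71/2


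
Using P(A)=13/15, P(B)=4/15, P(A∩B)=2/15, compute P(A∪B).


P(A∪B) = P(A) + P(B) - P(A∩B)
= 13/15 + 4/15 - 2/15 = 1

1


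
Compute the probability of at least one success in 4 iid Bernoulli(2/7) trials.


P(at least one) = 1 - P(none)
P(none) = (1 - 2/7)^4 = (5/7)^4 = 625/2401
P(at least one) = 1 - 625/2401 = 1776/2401

1776/2401


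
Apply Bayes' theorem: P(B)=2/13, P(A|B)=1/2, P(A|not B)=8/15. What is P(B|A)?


P(A) = P(A|B)P(B) + P(A|B')P(B') = 1/2*2/13 + 8/15*11/13 = 103/195
P(B|A) = P(A|B)P(B)/P(A) = (1/13)/(103/195) = 15/103

15/103


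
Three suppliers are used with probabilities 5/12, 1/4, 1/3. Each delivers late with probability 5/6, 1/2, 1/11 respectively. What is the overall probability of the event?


P(A) = P(A|B1)P(B1) + P(A|B2)P(B2) + P(A|B3)P(B3)
= 5/6*5/12 + 1/2*1/4 + 1/11*1/3
= 25/72 + 1/8 + 1/33 = 199/396

199/396


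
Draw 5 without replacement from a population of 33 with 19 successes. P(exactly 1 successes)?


P(X=1) = C(19,1)*C(14,4) / C(33,5)
= 19*1001 / 237336
= 19019/237336 = 1729/21576

1729/21576


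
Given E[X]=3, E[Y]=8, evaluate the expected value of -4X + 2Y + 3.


E[-4X + 2Y + 3] = -4*E[X] + 2*E[Y] + 3
= (-4)*(3) + (2)*(8) + (3)
= -12 + 16 + 3 = 7

7


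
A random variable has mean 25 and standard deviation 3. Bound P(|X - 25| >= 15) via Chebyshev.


k = 15/3 = 5
Chebyshev: P(|X-mu| >= k*sigma) <= 1/k^2 = 1/5^2 = 1/25

1/25


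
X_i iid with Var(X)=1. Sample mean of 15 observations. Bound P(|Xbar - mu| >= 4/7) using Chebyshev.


Var(Xbar) = Var(X)/n = 1/15
Chebyshev: P(|Xbar-mu| >= 4/7) <= Var(Xbar)/(4/7)^2 = (1/15)/(16/49) = 49/240

49/240


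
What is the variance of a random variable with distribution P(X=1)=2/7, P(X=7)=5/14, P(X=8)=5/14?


E[X] = 79/14, E[X^2] = 569/14
Var(X) = E[X^2] - (E[X])^2 = 569/14 - (79/14)^2 = 1725/196

1725/196


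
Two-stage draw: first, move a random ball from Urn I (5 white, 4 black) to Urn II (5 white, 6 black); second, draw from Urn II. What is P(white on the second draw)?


P(transfer white) = 5/9; P(transfer black) = 4/9
If white transferred: Urn II has 6 white of 12, so P(white|white moved) = 1/2
If black transferred: Urn II has 5 white of 12, so P(white|black moved) = 5/12
By total probability: P(white) = 5/9*1/2 + 4/9*5/12 = 25/54

25/54


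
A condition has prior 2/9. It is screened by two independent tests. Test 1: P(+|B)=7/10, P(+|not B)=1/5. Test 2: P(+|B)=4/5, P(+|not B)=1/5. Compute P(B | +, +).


After test 1: P(+) = 7/10*2/9 + 1/5*7/9 = 14/45
P(B|+) = (7/45)/(14/45) = 1/2
After test 2 (use post1 as new prior): P(+) = 4/5*1/2 + 1/5*1/2 = 1/2
P(B|+,+) = (2/5)/(1/2) = 4/5

4/5


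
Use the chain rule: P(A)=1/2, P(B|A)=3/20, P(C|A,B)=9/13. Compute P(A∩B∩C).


P(A∩B∩C) = P(A) * P(B|A) * P(C|A∩B)
= 1/2 * 3/20 * 9/13
= 3/40 * 9/13 = 27/520

27/520


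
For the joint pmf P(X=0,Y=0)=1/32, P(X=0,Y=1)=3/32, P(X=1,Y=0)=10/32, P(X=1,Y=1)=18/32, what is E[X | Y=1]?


P(Y=1) = 21/32
E[X|Y=1] = (0*3 + 1*18)/21 = 18/21 = 6/7

6/7


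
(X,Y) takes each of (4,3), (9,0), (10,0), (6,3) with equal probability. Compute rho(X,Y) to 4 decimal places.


Cov(X,Y) = -3.3750, Var(X) = 5.6875, Var(Y) = 2.2500
rho = Cov/(sqrt(VarX)*sqrt(VarY)) = -0.9435

-0.9435


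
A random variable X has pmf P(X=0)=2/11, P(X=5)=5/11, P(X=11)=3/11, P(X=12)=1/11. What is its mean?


E[X] = sum(x * P(x))
= 0*2/11 + 5*5/11 + 11*3/11 + 12*1/11
= 70/11

70/11


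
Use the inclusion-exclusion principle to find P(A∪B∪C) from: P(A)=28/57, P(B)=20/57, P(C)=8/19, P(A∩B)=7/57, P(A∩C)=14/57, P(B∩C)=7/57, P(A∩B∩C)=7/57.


P(A∪B∪C) = P(A)+P(B)+P(C) - P(AB)-P(AC)-P(BC) + P(ABC)
= 28/57+20/57+8/19 - 7/57-14/57-7/57 + 7/57
= 17/19

17/19


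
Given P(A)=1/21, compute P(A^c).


P(A') = 1 - P(A) = 1 - 1/21 = 20/21

20/21


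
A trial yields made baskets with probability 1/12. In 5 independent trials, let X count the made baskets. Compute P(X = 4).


P(X=4) = C(5,4) * p^4 * (1-p)^1
= 5 * 1/20736 * 11/12
= 55/248832

55/248832


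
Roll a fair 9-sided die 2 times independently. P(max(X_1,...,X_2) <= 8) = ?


P(max <= 8) = P(all X_i <= 8) = (P(X_1 <= 8))^2
= (8/9)^2 = 64/81

64/81


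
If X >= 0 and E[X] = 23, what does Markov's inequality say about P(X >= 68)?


Markov: P(X >= a) <= E[X]/a
P(X >= 68) <= 23/68

23/68


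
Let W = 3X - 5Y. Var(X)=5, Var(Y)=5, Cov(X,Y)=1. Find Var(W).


Var(3X - 5Y) = 3^2*Var(X) + (-5)^2*Var(Y) + 2*3*(-5)*Cov(X,Y)
= 9*5 + 25*5 - 30*1
= 45 + 125 - 30 = 140

140


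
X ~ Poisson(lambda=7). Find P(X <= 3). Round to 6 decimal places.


P(X<=3) = e^(-7)*7^0/0! + e^(-7)*7^1/1! + e^(-7)*7^2/2! + e^(-7)*7^3/3!
≈ 0.0009118820 + 0.0063831738 + 0.0223411082 + 0.0521292524
= 0.0817654164
≈ 0.081765

0.081765


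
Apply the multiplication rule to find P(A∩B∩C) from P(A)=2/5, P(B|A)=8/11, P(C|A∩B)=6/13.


P(A∩B∩C) = P(A) * P(B|A) * P(C|A∩B)
= 2/5 * 8/11 * 6/13
= 16/55 * 6/13 = 96/715

96/715


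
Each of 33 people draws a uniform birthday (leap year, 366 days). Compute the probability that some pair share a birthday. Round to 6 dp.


P(all different) = prod((366-i)/366 for i=0..32) = 0.225976
P(at least one match) = 1 - 0.225976 = 0.774024

0.774024


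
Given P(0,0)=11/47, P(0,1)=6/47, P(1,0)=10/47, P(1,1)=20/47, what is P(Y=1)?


P(Y=1) = P(0,1)+P(1,1) = 6/47 + 20/47 = 26/47

26/47


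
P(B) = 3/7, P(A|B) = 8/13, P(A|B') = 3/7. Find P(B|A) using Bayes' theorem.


P(A) = P(A|B)P(B) + P(A|B')P(B') = 8/13*3/7 + 3/7*4/7 = 324/637
P(B|A) = P(A|B)P(B)/P(A) = (24/91)/(324/637) = 14/27

14/27


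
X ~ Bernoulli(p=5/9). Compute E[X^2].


For Bernoulli: X in {0,1}
E[X^2] = 0^2*(1-5/9) + 1^2*5/9 = 5/9

5/9


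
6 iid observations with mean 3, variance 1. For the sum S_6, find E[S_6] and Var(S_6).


E[S_n] = n*mu = 6*3 = 18
Var(S_n) = n*sigma^2 = 6*1 = 6

E[S_6]=18, Var(S_6)=6


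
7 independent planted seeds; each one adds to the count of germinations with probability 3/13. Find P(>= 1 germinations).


P(at least one) = 1 - P(none)
P(none) = (1 - 3/13)^7 = (10/13)^7 = 10000000/62748517
P(at least one) = 1 - 10000000/62748517 = 52748517/62748517

52748517/62748517


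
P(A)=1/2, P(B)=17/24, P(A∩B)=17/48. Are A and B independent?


P(A)*P(B) = 1/2*17/24 = 17/48
P(A∩B) = 17/48, which equals P(A)P(B), so independent

Yes, A and B are independent


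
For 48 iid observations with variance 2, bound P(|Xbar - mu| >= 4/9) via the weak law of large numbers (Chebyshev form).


Var(Xbar) = Var(X)/n = 2/48
Chebyshev: P(|Xbar-mu| >= 4/9) <= Var(Xbar)/(4/9)^2 = (1/24)/(16/81) = 27/128

27/128


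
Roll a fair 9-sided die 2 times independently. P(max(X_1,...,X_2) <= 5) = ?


P(max <= 5) = P(all X_i <= 5) = (P(X_1 <= 5))^2
= (5/9)^2 = 25/81

25/81


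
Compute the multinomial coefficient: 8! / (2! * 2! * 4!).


8! = 40320
Denominator: 2!=2 * 2!=2 * 4!=24
Coefficient = 40320 / 96 = 420

420


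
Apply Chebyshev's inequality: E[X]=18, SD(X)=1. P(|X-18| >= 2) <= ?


k = 2/1 = 2
Chebyshev: P(|X-mu| >= k*sigma) <= 1/k^2 = 1/2^2 = 1/4

1/4


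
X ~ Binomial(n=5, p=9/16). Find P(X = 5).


P(X=5) = C(5,5) * p^5 * (1-p)^0
= 1 * 59049/1048576 * 1
= 59049/1048576

59049/1048576


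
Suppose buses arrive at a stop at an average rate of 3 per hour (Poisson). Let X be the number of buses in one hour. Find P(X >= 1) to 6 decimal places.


P(X>=1) = 1 - P(X<=0) = 1 - (e^(-3)*3^0/0!)
≈ 1 - 0.0497870684 = 0.9502129316
≈ 0.950213

0.950213


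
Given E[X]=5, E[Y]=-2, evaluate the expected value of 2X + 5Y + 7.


E[2X + 5Y + 7] = 2*E[X] + 5*E[Y] + 7
= (2)*(5) + (5)*(-2) + (7)
= 10 - 10 + 7 = 7

7


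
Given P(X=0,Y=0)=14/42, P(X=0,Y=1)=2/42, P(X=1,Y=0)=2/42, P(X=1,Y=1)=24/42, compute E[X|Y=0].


P(Y=0) = 16/42
E[X|Y=0] = (0*14 + 1*2)/16 = 2/16 = 1/8

1/8


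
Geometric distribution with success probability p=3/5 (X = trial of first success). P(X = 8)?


P(X=8) = (1-p)^7 * p = (2/5)^7 * 3/5
= 128/78125 * 3/5 = 384/390625

384/390625


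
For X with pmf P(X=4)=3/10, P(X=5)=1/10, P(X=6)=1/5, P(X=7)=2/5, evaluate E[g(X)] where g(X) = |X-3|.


E[|X-3|] = sum(g(x)*P(x))
= 1*3/10 + 2*1/10 + 3*1/5 + 4*2/5
= 27/10

27/10


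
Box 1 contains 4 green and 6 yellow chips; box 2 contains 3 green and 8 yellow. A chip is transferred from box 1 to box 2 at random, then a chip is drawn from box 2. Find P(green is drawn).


P(transfer green) = 4/10 = 2/5; P(transfer yellow) = 3/5
If green transferred: Urn II has 4 green of 12, so P(green|green moved) = 1/3
If yellow transferred: Urn II has 3 green of 12, so P(green|yellow moved) = 1/4
By total probability: P(green) = 2/5*1/3 + 3/5*1/4 = 17/60

17/60


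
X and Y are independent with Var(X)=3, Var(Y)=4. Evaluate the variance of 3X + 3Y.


Independence => Cov(X,Y)=0
Var(3X + 3Y) = 3^2*Var(X) + 3^2*Var(Y)
= 9*3 + 9*4 = 63

63


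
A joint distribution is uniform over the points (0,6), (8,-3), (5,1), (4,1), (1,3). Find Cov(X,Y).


E[X]=18/5, E[Y]=8/5, E[XY]=-12/5
Cov(X,Y) = E[XY] - E[X]E[Y] = -12/5 - 18/5*8/5 = -204/25

-204/25


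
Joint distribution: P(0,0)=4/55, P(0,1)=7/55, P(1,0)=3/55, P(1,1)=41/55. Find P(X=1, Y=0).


Read from table: P(X=1, Y=0) = 3/55

3/55


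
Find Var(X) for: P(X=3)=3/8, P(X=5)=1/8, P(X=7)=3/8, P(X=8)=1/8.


E[X] = 43/8, E[X^2] = 263/8
Var(X) = E[X^2] - (E[X])^2 = 263/8 - (43/8)^2 = 255/64

255/64


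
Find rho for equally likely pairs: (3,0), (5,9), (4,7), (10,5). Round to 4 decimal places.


Cov(X,Y) = 1.8750, Var(X) = 7.2500, Var(Y) = 11.1875
rho = Cov/(sqrt(VarX)*sqrt(VarY)) = 0.2082

0.2082


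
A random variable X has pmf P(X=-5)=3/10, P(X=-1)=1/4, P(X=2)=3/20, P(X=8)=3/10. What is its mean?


E[X] = sum(x * P(x))
= -5*3/10 - 1*1/4 + 2*3/20 + 8*3/10
= 19/20

19/20


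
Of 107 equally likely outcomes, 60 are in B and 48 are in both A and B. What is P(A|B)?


P(A|B) = P(A∩B)/P(B) = (48/107)/(60/107) = 48/60 = 4/5

4/5


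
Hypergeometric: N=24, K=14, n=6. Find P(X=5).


P(X=5) = C(14,5)*C(10,1) / C(24,6)
= 2002*10 / 134596
= 20020/134596 = 65/437

65/437


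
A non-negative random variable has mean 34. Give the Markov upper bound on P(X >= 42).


Markov: P(X >= a) <= E[X]/a
P(X >= 42) <= 34/42 = 17/21

17/21


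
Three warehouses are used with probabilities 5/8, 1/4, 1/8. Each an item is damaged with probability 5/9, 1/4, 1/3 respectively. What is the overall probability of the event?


P(A) = P(A|B1)P(B1) + P(A|B2)P(B2) + P(A|B3)P(B3)
= 5/9*5/8 + 1/4*1/4 + 1/3*1/8
= 25/72 + 1/16 + 1/24 = 65/144

65/144


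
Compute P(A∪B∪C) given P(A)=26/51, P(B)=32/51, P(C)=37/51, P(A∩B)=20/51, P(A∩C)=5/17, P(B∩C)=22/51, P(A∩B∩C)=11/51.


P(A∪B∪C) = P(A)+P(B)+P(C) - P(AB)-P(AC)-P(BC) + P(ABC)
= 26/51+32/51+37/51 - 20/51-5/17-22/51 + 11/51
= 49/51

49/51


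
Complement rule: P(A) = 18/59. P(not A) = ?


P(A') = 1 - P(A) = 1 - 18/59 = 41/59

41/59


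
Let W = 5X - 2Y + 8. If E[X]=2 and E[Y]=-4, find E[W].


E[5X - 2Y + 8] = 5*E[X] - 2*E[Y] + 8
= (5)*(2) + (-2)*(-4) + (8)
= 10 + 8 + 8 = 26

26


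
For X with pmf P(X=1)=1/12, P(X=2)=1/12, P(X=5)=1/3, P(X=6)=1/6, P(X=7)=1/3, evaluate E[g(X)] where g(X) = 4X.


E[4X] = sum(g(x)*P(x))
= 4*1/12 + 8*1/12 + 20*1/3 + 24*1/6 + 28*1/3
= 21

21


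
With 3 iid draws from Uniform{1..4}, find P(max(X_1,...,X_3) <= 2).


P(max <= 2) = P(all X_i <= 2) = (P(X_1 <= 2))^3
= (2/4)^3 = (1/2)^3 = 1/8

1/8


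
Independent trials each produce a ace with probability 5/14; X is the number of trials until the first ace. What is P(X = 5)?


P(X=5) = (1-p)^4 * p = (9/14)^4 * 5/14
= 6561/38416 * 5/14 = 32805/537824

32805/537824


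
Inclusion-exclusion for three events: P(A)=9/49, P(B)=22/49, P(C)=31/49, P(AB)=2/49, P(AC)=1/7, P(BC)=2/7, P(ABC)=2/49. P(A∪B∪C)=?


P(A∪B∪C) = P(A)+P(B)+P(C) - P(AB)-P(AC)-P(BC) + P(ABC)
= 9/49+22/49+31/49 - 2/49-1/7-2/7 + 2/49
= 41/49

41/49


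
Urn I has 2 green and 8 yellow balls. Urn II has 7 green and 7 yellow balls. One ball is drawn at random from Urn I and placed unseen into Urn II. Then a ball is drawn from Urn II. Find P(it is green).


P(transfer green) = 2/10 = 1/5; P(transfer yellow) = 4/5
If green transferred: Urn II has 8 green of 15, so P(green|green moved) = 8/15
If yellow transferred: Urn II has 7 green of 15, so P(green|yellow moved) = 7/15
By total probability: P(green) = 1/5*8/15 + 4/5*7/15 = 12/25

12/25


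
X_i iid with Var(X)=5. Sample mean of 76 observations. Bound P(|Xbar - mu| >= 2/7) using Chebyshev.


Var(Xbar) = Var(X)/n = 5/76
Chebyshev: P(|Xbar-mu| >= 2/7) <= Var(Xbar)/(2/7)^2 = (5/76)/(4/49) = 245/304

245/304


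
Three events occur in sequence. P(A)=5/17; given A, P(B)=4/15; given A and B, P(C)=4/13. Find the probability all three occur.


P(A∩B∩C) = P(A) * P(B|A) * P(C|A∩B)
= 5/17 * 4/15 * 4/13
= 4/51 * 4/13 = 16/663

16/663


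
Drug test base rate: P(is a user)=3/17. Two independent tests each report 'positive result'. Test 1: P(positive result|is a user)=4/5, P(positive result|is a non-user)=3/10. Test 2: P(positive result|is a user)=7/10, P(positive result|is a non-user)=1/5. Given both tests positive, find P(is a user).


After test 1: P(+) = 4/5*3/17 + 3/10*14/17 = 33/85
P(B|+) = (12/85)/(33/85) = 4/11
After test 2 (use post1 as new prior): P(+) = 7/10*4/11 + 1/5*7/11 = 21/55
P(B|+,+) = (14/55)/(21/55) = 2/3

2/3


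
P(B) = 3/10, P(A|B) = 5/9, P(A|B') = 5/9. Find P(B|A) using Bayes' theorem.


P(A) = P(A|B)P(B) + P(A|B')P(B') = 5/9*3/10 + 5/9*7/10 = 5/9
P(B|A) = P(A|B)P(B)/P(A) = (1/6)/(5/9) = 3/10

3/10


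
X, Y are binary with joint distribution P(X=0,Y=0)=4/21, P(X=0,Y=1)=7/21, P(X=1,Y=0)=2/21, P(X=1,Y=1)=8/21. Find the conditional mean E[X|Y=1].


P(Y=1) = 15/21
E[X|Y=1] = (0*7 + 1*8)/15 = 8/15

8/15


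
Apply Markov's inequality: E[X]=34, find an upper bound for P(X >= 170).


Markov: P(X >= a) <= E[X]/a
P(X >= 170) <= 34/170 = 1/5

1/5


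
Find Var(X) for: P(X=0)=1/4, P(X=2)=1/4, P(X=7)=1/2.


E[X] = 4, E[X^2] = 51/2
Var(X) = E[X^2] - (E[X])^2 = 51/2 - (4)^2 = 19/2

19/2


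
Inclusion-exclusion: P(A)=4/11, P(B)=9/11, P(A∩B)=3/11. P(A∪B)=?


P(A∪B) = P(A) + P(B) - P(A∩B)
= 4/11 + 9/11 - 3/11 = 10/11

10/11


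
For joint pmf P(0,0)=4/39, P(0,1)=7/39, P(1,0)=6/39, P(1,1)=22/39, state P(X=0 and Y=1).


Read from table: P(X=0, Y=1) = 7/39

7/39


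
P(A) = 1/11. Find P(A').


P(A') = 1 - P(A) = 1 - 1/11 = 10/11

10/11


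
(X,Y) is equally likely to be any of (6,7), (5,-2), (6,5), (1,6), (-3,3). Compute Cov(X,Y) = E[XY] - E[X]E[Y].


E[X]=3, E[Y]=19/5, E[XY]=59/5
Cov(X,Y) = E[XY] - E[X]E[Y] = 59/5 - 3*19/5 = 2/5

2/5


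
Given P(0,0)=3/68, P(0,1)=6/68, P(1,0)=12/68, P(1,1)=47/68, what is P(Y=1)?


P(Y=1) = P(0,1)+P(1,1) = 6/68 + 47/68 = 53/68

53/68


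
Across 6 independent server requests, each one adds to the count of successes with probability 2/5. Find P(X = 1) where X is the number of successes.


P(X=1) = C(6,1) * p^1 * (1-p)^5
= 6 * 2/5 * 243/3125
= 2916/15625

2916/15625


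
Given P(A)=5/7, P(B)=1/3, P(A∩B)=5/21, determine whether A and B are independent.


P(A)*P(B) = 5/7*1/3 = 5/21
P(A∩B) = 5/21, which equals P(A)P(B), so independent

Yes, A and B are independent


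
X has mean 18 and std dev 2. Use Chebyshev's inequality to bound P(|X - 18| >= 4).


k = 4/2 = 2
Chebyshev: P(|X-mu| >= k*sigma) <= 1/k^2 = 1/2^2 = 1/4

1/4


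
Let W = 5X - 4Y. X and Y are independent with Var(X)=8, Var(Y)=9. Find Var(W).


Independence => Cov(X,Y)=0
Var(5X - 4Y) = 5^2*Var(X) + (-4)^2*Var(Y)
= 25*8 + 16*9 = 344

344


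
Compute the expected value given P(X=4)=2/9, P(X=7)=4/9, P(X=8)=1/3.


E[X] = sum(x * P(x))
= 4*2/9 + 7*4/9 + 8*1/3
= 20/3

20/3


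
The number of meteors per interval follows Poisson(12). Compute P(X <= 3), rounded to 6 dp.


P(X<=3) = e^(-12)*12^0/0! + e^(-12)*12^1/1! + e^(-12)*12^2/2! + e^(-12)*12^3/3!
≈ 0.0000061442 + 0.0000737305 + 0.0004423833 + 0.0017695332
= 0.0022917912
≈ 0.002292

0.002292


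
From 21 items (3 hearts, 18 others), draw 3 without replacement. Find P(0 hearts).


P(X=0) = C(3,0)*C(18,3) / C(21,3)
= 1*816 / 1330
= 816/1330 = 408/665

408/665


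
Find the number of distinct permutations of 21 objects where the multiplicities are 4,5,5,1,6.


21! = 51090942171709440000
Denominator: 4!=24 * 5!=120 * 5!=120 * 1!=1 * 6!=720
Coefficient = 51090942171709440000 / 248832000 = 205323037920

205323037920


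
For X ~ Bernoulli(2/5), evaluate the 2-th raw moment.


For Bernoulli: X in {0,1}
E[X^2] = 0^2*(1-2/5) + 1^2*2/5 = 2/5

2/5


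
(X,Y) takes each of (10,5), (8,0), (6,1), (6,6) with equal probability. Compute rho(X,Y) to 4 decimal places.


Cov(X,Y) = 0.5000, Var(X) = 2.7500, Var(Y) = 6.5000
rho = Cov/(sqrt(VarX)*sqrt(VarY)) = 0.1183

0.1183


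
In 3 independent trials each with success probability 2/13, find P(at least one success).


P(at least one) = 1 - P(none)
P(none) = (1 - 2/13)^3 = (11/13)^3 = 1331/2197
P(at least one) = 1 - 1331/2197 = 866/2197

866/2197


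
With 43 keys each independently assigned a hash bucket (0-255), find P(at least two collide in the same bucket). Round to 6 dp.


P(all different) = prod((256-i)/256 for i=0..42) = 0.023741
P(at least one match) = 1 - 0.023741 = 0.976259

0.976259


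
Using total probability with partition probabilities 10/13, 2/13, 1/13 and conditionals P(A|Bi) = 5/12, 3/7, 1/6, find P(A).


P(A) = P(A|B1)P(B1) + P(A|B2)P(B2) + P(A|B3)P(B3)
= 5/12*10/13 + 3/7*2/13 + 1/6*1/13
= 25/78 + 6/91 + 1/78 = 109/273

109/273


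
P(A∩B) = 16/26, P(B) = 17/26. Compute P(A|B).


P(A|B) = P(A∩B)/P(B) = (16/26)/(17/26) = 16/17

16/17


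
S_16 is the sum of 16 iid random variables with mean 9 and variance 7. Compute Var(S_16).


By independence, Var(S_n) = n*Var(X_1) = 16*7 = 112

112


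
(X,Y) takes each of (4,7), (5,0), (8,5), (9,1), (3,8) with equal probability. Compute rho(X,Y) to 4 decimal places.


Cov(X,Y) = -4.1600, Var(X) = 5.3600, Var(Y) = 10.1600
rho = Cov/(sqrt(VarX)*sqrt(VarY)) = -0.5637

-0.5637


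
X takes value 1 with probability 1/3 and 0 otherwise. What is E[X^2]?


For Bernoulli: X in {0,1}
E[X^2] = 0^2*(1-1/3) + 1^2*1/3 = 1/3

1/3


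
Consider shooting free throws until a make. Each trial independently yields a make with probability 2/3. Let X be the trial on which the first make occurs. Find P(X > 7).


P(X > 7) = P(first 7 trials all fail) = (1-p)^7 = (1/3)^7 = 1/2187

1/2187


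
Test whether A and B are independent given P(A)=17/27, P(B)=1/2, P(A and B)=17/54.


P(A)*P(B) = 17/27*1/2 = 17/54
P(A∩B) = 17/54, which equals P(A)P(B), so independent

Yes, A and B are independent


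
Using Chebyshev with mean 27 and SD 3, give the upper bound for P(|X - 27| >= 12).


k = 12/3 = 4
Chebyshev: P(|X-mu| >= k*sigma) <= 1/k^2 = 1/4^2 = 1/16

1/16


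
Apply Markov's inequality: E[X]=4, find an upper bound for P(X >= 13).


Markov: P(X >= a) <= E[X]/a
P(X >= 13) <= 4/13

4/13


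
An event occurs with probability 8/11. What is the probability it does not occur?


P(A') = 1 - P(A) = 1 - 8/11 = 3/11

3/11


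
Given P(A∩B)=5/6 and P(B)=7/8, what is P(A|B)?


P(A|B) = P(A∩B)/P(B) = (60/72)/(63/72) = 60/63 = 20/21

20/21


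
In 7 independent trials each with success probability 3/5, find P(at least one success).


P(at least one) = 1 - P(none)
P(none) = (1 - 3/5)^7 = (2/5)^7 = 128/78125
P(at least one) = 1 - 128/78125 = 77997/78125

77997/78125


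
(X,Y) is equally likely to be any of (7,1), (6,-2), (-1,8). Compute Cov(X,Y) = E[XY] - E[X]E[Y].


E[X]=4, E[Y]=7/3, E[XY]=-13/3
Cov(X,Y) = E[XY] - E[X]E[Y] = -13/3 - 4*7/3 = -41/3

-41/3


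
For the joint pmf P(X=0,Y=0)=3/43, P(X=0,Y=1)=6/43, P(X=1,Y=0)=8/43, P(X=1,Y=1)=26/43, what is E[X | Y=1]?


P(Y=1) = 32/43
E[X|Y=1] = (0*6 + 1*26)/32 = 26/32 = 13/16

13/16


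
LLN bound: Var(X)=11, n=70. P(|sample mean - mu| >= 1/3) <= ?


Var(Xbar) = Var(X)/n = 11/70
Chebyshev: P(|Xbar-mu| >= 1/3) <= Var(Xbar)/(1/3)^2 = (11/70)/(1/9) = 99/70
Bound exceeds 1, so trivial bound: 1

1


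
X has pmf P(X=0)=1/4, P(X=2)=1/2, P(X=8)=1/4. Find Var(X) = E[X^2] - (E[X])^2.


E[X] = 3, E[X^2] = 18
Var(X) = E[X^2] - (E[X])^2 = 18 - (3)^2 = 9

9


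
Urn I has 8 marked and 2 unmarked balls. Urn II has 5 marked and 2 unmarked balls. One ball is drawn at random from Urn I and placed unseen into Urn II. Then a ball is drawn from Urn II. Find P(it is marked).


P(transfer marked) = 8/10 = 4/5; P(transfer unmarked) = 1/5
If marked transferred: Urn II has 6 marked of 8, so P(marked|marked moved) = 3/4
If unmarked transferred: Urn II has 5 marked of 8, so P(marked|unmarked moved) = 5/8
By total probability: P(marked) = 4/5*3/4 + 1/5*5/8 = 29/40

29/40


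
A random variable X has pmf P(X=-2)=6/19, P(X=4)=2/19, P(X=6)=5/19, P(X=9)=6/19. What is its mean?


E[X] = sum(x * P(x))
= -2*6/19 + 4*2/19 + 6*5/19 + 9*6/19
= 80/19

80/19


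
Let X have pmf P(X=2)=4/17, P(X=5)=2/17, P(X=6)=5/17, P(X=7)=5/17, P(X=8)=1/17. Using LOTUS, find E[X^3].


E[X^3] = sum(g(x)*P(x))
= 8*4/17 + 125*2/17 + 216*5/17 + 343*5/17 + 512*1/17
= 3589/17

3589/17


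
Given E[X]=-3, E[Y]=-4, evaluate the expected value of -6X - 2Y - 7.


E[-6X - 2Y - 7] = -6*E[X] - 2*E[Y] - 7
= (-6)*(-3) + (-2)*(-4) + (-7)
= 18 + 8 - 7 = 19

19


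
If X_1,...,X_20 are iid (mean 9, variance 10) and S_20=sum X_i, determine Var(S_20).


By independence, Var(S_n) = n*Var(X_1) = 20*10 = 200

200


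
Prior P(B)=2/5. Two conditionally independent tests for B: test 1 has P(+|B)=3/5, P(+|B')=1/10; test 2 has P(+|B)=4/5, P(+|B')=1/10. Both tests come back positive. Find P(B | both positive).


After test 1: P(+) = 3/5*2/5 + 1/10*3/5 = 3/10
P(B|+) = (6/25)/(3/10) = 4/5
After test 2 (use post1 as new prior): P(+) = 4/5*4/5 + 1/10*1/5 = 33/50
P(B|+,+) = (16/25)/(33/50) = 32/33

32/33


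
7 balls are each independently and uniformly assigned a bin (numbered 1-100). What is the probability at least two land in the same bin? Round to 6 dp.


P(all different) = prod((100-i)/100 for i=0..6) = 0.806781
P(at least one match) = 1 - 0.806781 = 0.193219

0.193219


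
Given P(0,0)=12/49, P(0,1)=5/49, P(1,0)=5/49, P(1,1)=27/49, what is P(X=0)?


P(X=0) = P(0,0)+P(0,1) = 12/49 + 5/49 = 17/49

17/49


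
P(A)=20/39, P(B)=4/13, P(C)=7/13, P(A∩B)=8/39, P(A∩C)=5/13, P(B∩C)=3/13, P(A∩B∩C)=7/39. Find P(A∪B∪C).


P(A∪B∪C) = P(A)+P(B)+P(C) - P(AB)-P(AC)-P(BC) + P(ABC)
= 20/39+4/13+7/13 - 8/39-5/13-3/13 + 7/39
= 28/39

28/39


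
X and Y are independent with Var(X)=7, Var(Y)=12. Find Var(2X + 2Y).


Independence => Cov(X,Y)=0
Var(2X + 2Y) = 2^2*Var(X) + 2^2*Var(Y)
= 4*7 + 4*12 = 76

76


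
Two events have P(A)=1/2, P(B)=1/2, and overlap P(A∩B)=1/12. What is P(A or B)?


P(A∪B) = P(A) + P(B) - P(A∩B)
= 1/2 + 1/2 - 1/12 = 11/12

11/12


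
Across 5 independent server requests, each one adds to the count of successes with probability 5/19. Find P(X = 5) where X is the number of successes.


P(X=5) = C(5,5) * p^5 * (1-p)^0
= 1 * 3125/2476099 * 1
= 3125/2476099

3125/2476099


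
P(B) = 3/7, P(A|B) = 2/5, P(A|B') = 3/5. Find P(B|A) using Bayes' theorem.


P(A) = P(A|B)P(B) + P(A|B')P(B') = 2/5*3/7 + 3/5*4/7 = 18/35
P(B|A) = P(A|B)P(B)/P(A) = (6/35)/(18/35) = 1/3

1/3


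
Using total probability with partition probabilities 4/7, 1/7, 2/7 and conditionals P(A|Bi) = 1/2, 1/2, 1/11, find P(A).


P(A) = P(A|B1)P(B1) + P(A|B2)P(B2) + P(A|B3)P(B3)
= 1/2*4/7 + 1/2*1/7 + 1/11*2/7
= 2/7 + 1/14 + 2/77 = 59/154

59/154


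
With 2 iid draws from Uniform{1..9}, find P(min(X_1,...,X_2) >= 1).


P(min >= 1) = P(all X_i >= 1) = (P(X_1 >= 1))^2
= (9/9)^2 = 1^2 = 1

1


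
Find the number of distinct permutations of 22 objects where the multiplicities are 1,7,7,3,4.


22! = 1124000727777607680000
Denominator: 1!=1 * 7!=5040 * 7!=5040 * 3!=6 * 4!=24
Coefficient = 1124000727777607680000 / 3657830400 = 307286179200

307286179200


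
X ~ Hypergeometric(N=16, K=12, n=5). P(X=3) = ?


P(X=3) = C(12,3)*C(4,2) / C(16,5)
= 220*6 / 4368
= 1320/4368 = 55/182

55/182


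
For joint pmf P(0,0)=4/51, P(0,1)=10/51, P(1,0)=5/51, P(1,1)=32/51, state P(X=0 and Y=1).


Read from table: P(X=0, Y=1) = 10/51

10/51


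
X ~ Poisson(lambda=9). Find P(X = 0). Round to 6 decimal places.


P(X=0) = e^(-9) * 9^0 / 0!
≈ 0.0001234098041 * 1 / 1
≈ 0.000123

0.000123


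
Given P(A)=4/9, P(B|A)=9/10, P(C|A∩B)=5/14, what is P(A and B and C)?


P(A∩B∩C) = P(A) * P(B|A) * P(C|A∩B)
= 4/9 * 9/10 * 5/14
= 2/5 * 5/14 = 1/7

1/7


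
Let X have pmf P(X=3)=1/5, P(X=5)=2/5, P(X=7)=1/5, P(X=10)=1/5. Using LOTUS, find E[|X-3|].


E[|X-3|] = sum(g(x)*P(x))
= 0*1/5 + 2*2/5 + 4*1/5 + 7*1/5
= 3

3


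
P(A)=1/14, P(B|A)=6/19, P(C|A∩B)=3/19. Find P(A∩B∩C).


P(A∩B∩C) = P(A) * P(B|A) * P(C|A∩B)
= 1/14 * 6/19 * 3/19
= 3/133 * 3/19 = 9/2527

9/2527


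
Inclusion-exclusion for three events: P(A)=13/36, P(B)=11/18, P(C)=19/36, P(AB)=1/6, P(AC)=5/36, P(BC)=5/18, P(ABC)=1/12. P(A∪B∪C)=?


P(A∪B∪C) = P(A)+P(B)+P(C) - P(AB)-P(AC)-P(BC) + P(ABC)
= 13/36+11/18+19/36 - 1/6-5/36-5/18 + 1/12
= 1

1


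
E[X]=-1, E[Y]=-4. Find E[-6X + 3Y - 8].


E[-6X + 3Y - 8] = -6*E[X] + 3*E[Y] - 8
= (-6)*(-1) + (3)*(-4) + (-8)
= 6 - 12 - 8 = -14

-14


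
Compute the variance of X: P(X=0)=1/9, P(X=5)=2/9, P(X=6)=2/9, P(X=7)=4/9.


E[X] = 50/9, E[X^2] = 106/3
Var(X) = E[X^2] - (E[X])^2 = 106/3 - (50/9)^2 = 362/81

362/81


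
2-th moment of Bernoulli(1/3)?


For Bernoulli: X in {0,1}
E[X^2] = 0^2*(1-1/3) + 1^2*1/3 = 1/3

1/3


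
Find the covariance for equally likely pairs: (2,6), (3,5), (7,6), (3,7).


E[X]=15/4, E[Y]=6, E[XY]=45/2
Cov(X,Y) = E[XY] - E[X]E[Y] = 45/2 - 15/4*6 = 0

0


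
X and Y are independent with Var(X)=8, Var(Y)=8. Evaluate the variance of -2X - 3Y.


Independence => Cov(X,Y)=0
Var(-2X - 3Y) = (-2)^2*Var(X) + (-3)^2*Var(Y)
= 4*8 + 9*8 = 104

104


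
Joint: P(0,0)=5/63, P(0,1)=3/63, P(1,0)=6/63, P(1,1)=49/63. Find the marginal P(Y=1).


P(Y=1) = P(0,1)+P(1,1) = 3/63 + 49/63 = 52/63

52/63


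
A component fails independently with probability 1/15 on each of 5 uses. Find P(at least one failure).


P(at least one) = 1 - P(none)
P(none) = (1 - 1/15)^5 = (14/15)^5 = 537824/759375
P(at least one) = 1 - 537824/759375 = 221551/759375

221551/759375


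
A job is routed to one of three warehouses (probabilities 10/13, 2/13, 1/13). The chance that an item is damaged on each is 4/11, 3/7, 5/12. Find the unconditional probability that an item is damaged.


P(A) = P(A|B1)P(B1) + P(A|B2)P(B2) + P(A|B3)P(B3)
= 4/11*10/13 + 3/7*2/13 + 5/12*1/13
= 40/143 + 6/91 + 5/156 = 349/924

349/924


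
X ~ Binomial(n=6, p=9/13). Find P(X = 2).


P(X=2) = C(6,2) * p^2 * (1-p)^4
= 15 * 81/169 * 256/28561
= 311040/4826809

311040/4826809


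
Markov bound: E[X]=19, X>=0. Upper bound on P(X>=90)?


Markov: P(X >= a) <= E[X]/a
P(X >= 90) <= 19/90

19/90


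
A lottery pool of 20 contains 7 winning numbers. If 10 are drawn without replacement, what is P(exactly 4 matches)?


P(X=4) = C(7,4)*C(13,6) / C(20,10)
= 35*1716 / 184756
= 60060/184756 = 105/323

105/323


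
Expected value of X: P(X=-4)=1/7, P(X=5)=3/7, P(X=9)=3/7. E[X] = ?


E[X] = sum(x * P(x))
= -4*1/7 + 5*3/7 + 9*3/7
= 38/7

38/7


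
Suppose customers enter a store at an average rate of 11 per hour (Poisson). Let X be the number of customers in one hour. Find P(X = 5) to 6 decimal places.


P(X=5) = e^(-11) * 11^5 / 5!
≈ 0.00001670170079 * 161051 / 120
≈ 0.022415

0.022415


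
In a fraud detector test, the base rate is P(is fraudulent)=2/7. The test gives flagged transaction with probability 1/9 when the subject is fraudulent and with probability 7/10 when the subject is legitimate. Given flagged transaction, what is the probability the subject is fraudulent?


P(A) = P(A|B)P(B) + P(A|B')P(B') = 1/9*2/7 + 7/10*5/7 = 67/126
P(B|A) = P(A|B)P(B)/P(A) = (2/63)/(67/126) = 4/67

4/67


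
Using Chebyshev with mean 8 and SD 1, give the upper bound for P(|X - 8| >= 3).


k = 3/1 = 3
Chebyshev: P(|X-mu| >= k*sigma) <= 1/k^2 = 1/3^2 = 1/9

1/9


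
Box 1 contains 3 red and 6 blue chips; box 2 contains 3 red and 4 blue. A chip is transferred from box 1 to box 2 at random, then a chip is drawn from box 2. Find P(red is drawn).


P(transfer red) = 3/9 = 1/3; P(transfer blue) = 2/3
If red transferred: Urn II has 4 red of 8, so P(red|red moved) = 1/2
If blue transferred: Urn II has 3 red of 8, so P(red|blue moved) = 3/8
By total probability: P(red) = 1/3*1/2 + 2/3*3/8 = 5/12

5/12


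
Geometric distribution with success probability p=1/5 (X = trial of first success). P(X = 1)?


P(X=1) = (1-p)^0 * p = (4/5)^0 * 1/5
= 1 * 1/5 = 1/5

1/5


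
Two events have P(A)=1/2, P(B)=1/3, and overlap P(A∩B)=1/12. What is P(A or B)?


P(A∪B) = P(A) + P(B) - P(A∩B)
= 1/2 + 1/3 - 1/12 = 3/4

3/4


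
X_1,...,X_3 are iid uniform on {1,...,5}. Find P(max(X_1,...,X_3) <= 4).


P(max <= 4) = P(all X_i <= 4) = (P(X_1 <= 4))^3
= (4/5)^3 = 64/125

64/125


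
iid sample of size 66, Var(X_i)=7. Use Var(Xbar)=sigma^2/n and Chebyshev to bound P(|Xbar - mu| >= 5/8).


Var(Xbar) = Var(X)/n = 7/66
Chebyshev: P(|Xbar-mu| >= 5/8) <= Var(Xbar)/(5/8)^2 = (7/66)/(25/64) = 224/825

224/825


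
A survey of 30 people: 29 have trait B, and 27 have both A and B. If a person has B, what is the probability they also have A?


P(A|B) = P(A∩B)/P(B) = (27/30)/(29/30) = 27/29

27/29


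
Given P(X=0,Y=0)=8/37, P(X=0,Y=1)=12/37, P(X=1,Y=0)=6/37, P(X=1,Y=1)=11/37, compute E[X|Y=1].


P(Y=1) = 23/37
E[X|Y=1] = (0*12 + 1*11)/23 = 11/23

11/23


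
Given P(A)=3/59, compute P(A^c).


P(A') = 1 - P(A) = 1 - 3/59 = 56/59

56/59


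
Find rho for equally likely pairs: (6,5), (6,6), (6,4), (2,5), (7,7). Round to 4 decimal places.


Cov(X,Y) = 0.6400, Var(X) = 3.0400, Var(Y) = 1.0400
rho = Cov/(sqrt(VarX)*sqrt(VarY)) = 0.3599

0.3599


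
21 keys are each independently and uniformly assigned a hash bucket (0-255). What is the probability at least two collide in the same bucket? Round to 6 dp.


P(all different) = prod((256-i)/256 for i=0..20) = 0.430362
P(at least one match) = 1 - 0.430362 = 0.569638

0.569638


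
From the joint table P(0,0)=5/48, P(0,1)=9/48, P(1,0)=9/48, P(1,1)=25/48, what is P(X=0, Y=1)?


Read from table: P(X=0, Y=1) = 9/48 = 3/16

3/16


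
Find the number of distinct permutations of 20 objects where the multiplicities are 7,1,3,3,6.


20! = 2432902008176640000
Denominator: 7!=5040 * 1!=1 * 3!=6 * 3!=6 * 6!=720
Coefficient = 2432902008176640000 / 130636800 = 18623404800

18623404800


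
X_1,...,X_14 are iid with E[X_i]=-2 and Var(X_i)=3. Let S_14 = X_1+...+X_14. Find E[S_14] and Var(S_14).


E[S_n] = n*mu = 14*-2 = -28
Var(S_n) = n*sigma^2 = 14*3 = 42

E[S_14]=-28, Var(S_14)=42


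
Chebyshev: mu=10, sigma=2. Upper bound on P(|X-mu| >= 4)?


k = 4/2 = 2
Chebyshev: P(|X-mu| >= k*sigma) <= 1/k^2 = 1/2^2 = 1/4

1/4


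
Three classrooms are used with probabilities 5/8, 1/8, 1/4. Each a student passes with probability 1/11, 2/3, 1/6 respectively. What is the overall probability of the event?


P(A) = P(A|B1)P(B1) + P(A|B2)P(B2) + P(A|B3)P(B3)
= 1/11*5/8 + 2/3*1/8 + 1/6*1/4
= 5/88 + 1/12 + 1/24 = 2/11

2/11


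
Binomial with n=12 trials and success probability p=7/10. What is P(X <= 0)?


P(X<=0) = P(X=0)
= 531441/1000000000000
= 531441/1000000000000

531441/1000000000000


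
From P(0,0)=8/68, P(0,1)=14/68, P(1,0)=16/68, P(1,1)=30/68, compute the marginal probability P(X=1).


P(X=1) = P(1,0)+P(1,1) = 16/68 + 30/68 = 46/68 = 23/34

23/34


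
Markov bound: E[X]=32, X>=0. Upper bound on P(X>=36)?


Markov: P(X >= a) <= E[X]/a
P(X >= 36) <= 32/36 = 8/9

8/9


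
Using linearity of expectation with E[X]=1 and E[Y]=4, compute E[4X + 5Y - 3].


E[4X + 5Y - 3] = 4*E[X] + 5*E[Y] - 3
= (4)*(1) + (5)*(4) + (-3)
= 4 + 20 - 3 = 21

21


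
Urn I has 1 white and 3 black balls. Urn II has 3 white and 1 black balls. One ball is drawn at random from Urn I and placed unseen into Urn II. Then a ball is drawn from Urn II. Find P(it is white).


P(transfer white) = 1/4; P(transfer black) = 3/4
If white transferred: Urn II has 4 white of 5, so P(white|white moved) = 4/5
If black transferred: Urn II has 3 white of 5, so P(white|black moved) = 3/5
By total probability: P(white) = 1/4*4/5 + 3/4*3/5 = 13/20

13/20


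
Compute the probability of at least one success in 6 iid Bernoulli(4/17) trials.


P(at least one) = 1 - P(none)
P(none) = (1 - 4/17)^6 = (13/17)^6 = 4826809/24137569
P(at least one) = 1 - 4826809/24137569 = 19310760/24137569

19310760/24137569


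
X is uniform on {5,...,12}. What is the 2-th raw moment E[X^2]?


E[X^2] = (1/8) * sum(x^2 for x=5..12)
= 620/8 = 155/2

155/2


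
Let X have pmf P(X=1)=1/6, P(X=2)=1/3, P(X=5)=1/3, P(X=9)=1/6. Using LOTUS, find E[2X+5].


E[2X+5] = sum(g(x)*P(x))
= 7*1/6 + 9*1/3 + 15*1/3 + 23*1/6
= 13

13


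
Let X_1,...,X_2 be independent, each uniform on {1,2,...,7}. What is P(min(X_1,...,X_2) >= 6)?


P(min >= 6) = P(all X_i >= 6) = (P(X_1 >= 6))^2
= (2/7)^2 = 4/49

4/49


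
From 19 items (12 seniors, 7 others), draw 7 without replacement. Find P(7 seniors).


P(X=7) = C(12,7)*C(7,0) / C(19,7)
= 792*1 / 50388
= 792/50388 = 66/4199

66/4199


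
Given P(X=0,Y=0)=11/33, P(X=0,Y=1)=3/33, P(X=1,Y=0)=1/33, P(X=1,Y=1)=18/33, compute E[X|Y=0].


P(Y=0) = 12/33
E[X|Y=0] = (0*11 + 1*1)/12 = 1/12

1/12


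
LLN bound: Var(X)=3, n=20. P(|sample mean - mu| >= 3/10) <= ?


Var(Xbar) = Var(X)/n = 3/20
Chebyshev: P(|Xbar-mu| >= 3/10) <= Var(Xbar)/(3/10)^2 = (3/20)/(9/100) = 5/3
Bound exceeds 1, so trivial bound: 1

1


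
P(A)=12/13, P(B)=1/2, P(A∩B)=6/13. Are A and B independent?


P(A)*P(B) = 12/13*1/2 = 6/13
P(A∩B) = 6/13, which equals P(A)P(B), so independent

Yes, A and B are independent


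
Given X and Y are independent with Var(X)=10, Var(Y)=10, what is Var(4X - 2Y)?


Independence => Cov(X,Y)=0
Var(4X - 2Y) = 4^2*Var(X) + (-2)^2*Var(Y)
= 16*10 + 4*10 = 200

200


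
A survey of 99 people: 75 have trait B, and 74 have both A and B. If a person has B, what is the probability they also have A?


P(A|B) = P(A∩B)/P(B) = (74/99)/(75/99) = 74/75

74/75


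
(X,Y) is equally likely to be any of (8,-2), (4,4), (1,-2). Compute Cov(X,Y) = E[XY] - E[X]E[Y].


E[X]=13/3, E[Y]=0, E[XY]=-2/3
Cov(X,Y) = E[XY] - E[X]E[Y] = -2/3 - 13/3*0 = -2/3

-2/3


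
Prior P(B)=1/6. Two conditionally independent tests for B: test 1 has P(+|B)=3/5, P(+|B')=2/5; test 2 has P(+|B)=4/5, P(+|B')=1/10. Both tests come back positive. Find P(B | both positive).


After test 1: P(+) = 3/5*1/6 + 2/5*5/6 = 13/30
P(B|+) = (1/10)/(13/30) = 3/13
After test 2 (use post1 as new prior): P(+) = 4/5*3/13 + 1/10*10/13 = 17/65
P(B|+,+) = (12/65)/(17/65) = 12/17

12/17


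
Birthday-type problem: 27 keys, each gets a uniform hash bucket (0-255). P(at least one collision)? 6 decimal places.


P(all different) = prod((256-i)/256 for i=0..26) = 0.241469
P(at least one match) = 1 - 0.241469 = 0.758531

0.758531


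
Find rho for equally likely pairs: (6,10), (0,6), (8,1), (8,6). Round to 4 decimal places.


Cov(X,Y) = -2.6250, Var(X) = 10.7500, Var(Y) = 10.1875
rho = Cov/(sqrt(VarX)*sqrt(VarY)) = -0.2508

-0.2508


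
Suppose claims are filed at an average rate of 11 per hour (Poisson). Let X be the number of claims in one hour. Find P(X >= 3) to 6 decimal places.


P(X>=3) = 1 - P(X<=2) = 1 - (e^(-11)*11^0/0! + e^(-11)*11^1/1! + e^(-11)*11^2/2!)
≈ 1 - (0.0000167017 + 0.0001837187 + 0.0010104529)
= 1 - 0.0012108733 = 0.9987891267
≈ 0.998789

0.998789


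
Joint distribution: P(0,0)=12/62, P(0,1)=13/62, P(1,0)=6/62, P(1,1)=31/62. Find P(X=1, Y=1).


Read from table: P(X=1, Y=1) = 31/62 = 1/2

1/2


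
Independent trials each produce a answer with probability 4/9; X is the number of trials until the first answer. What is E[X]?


For geometric (trials until first success), E[X] = 1/p = 1/(4/9) = 9/4

9/4


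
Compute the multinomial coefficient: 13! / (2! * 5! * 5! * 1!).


13! = 6227020800
Denominator: 2!=2 * 5!=120 * 5!=120 * 1!=1
Coefficient = 6227020800 / 28800 = 216216

216216


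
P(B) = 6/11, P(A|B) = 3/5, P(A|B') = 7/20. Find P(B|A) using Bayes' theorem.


P(A) = P(A|B)P(B) + P(A|B')P(B') = 3/5*6/11 + 7/20*5/11 = 107/220
P(B|A) = P(A|B)P(B)/P(A) = (18/55)/(107/220) = 72/107

72/107


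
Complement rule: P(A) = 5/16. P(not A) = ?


P(A') = 1 - P(A) = 1 - 5/16 = 11/16

11/16


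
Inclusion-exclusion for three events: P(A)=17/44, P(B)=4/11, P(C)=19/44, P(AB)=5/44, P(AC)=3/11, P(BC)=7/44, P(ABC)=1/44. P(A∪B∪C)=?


P(A∪B∪C) = P(A)+P(B)+P(C) - P(AB)-P(AC)-P(BC) + P(ABC)
= 17/44+4/11+19/44 - 5/44-3/11-7/44 + 1/44
= 29/44

29/44
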